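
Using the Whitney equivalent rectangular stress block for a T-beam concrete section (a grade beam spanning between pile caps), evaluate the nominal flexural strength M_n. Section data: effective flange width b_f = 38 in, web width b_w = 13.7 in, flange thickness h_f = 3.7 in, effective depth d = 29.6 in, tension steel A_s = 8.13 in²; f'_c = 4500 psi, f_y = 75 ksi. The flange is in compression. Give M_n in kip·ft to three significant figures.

Tension: T = A_s f_y = 8.13 × 75 = 609.75 kips.
Try a within the flange: a = T/(0.85 f'_c b_f) = 609.75/(0.85 × 4.5 × 38) = 4.195 in.
a = 4.195 > h_f = 3.7 in: the block extends into the web. Split into flange-overhang and web parts.
C_f = 0.85 f'_c (b_f − b_w) h_f = 0.85 × 4.5 × (38 − 13.7) × 3.7 = 343.9 kips.
Remaining web compression depth: a_w = (T − C_f)/(0.85 f'_c b_w) = (609.75 − 343.9)/(0.85 × 4.5 × 13.7) = 5.073 in.
M_n = C_f(d − h_f/2) + (T − C_f)(d − a_w/2) = 343.9 × (29.6 − 1.85) + 265.85 × (29.6 − 2.5365) = 9543.2 + 7194.8 = 16738.0 kip·in.
M_n = 16738.0/12 = 1394.83 kip·ft.

M_n ≈ 1390 kip·ft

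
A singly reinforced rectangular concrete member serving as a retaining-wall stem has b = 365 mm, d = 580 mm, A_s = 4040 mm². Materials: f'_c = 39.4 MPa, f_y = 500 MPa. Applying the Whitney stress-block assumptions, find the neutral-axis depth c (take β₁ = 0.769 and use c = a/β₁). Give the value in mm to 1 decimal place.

T = A_s f_y = 4040 × 500 = 2020000 N = 2020 kN.
Setting C = 0.85 f'_c a b equal to T: a = 2020000/(0.85 × 39.4 × 365) = 165.251 mm.
With β₁ = 0.769, c = a/β₁ = 165.251/0.769 = 214.9 mm.

c ≈ 214.9 mm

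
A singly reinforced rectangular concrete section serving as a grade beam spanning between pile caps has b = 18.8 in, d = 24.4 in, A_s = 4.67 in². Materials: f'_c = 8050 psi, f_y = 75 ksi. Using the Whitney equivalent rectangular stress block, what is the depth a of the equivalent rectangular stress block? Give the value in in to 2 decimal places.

T = A_s f_y = 4.67 × 75 = 350.25 kips.
a = T/(0.85 f'_c b) = 350.25/(0.85 × 8.05 × 18.8) = 2.72 in.

a ≈ 2.72 in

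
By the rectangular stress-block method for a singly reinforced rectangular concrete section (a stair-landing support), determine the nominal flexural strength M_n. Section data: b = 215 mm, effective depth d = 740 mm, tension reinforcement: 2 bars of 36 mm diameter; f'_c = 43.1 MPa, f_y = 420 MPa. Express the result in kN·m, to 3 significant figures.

A_s = 2 × 1018 = 2036 mm².
T = A_s f_y = 2036 × 420 = 855120 N = 855.12 kN.
From C = T: a = T/(0.85 f'_c b) = 855120/(0.85 × 43.1 × 215) = 108.57 mm.
M_n = T(d − a/2) = 855.12 kN × (740 − 54.285) mm = 586.37 kN·m.

M_n ≈ 586 kN·m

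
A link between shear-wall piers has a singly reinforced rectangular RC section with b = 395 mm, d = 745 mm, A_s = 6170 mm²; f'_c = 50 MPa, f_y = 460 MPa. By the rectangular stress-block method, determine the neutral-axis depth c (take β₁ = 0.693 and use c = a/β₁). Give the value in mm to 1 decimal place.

c ≈ 244.0 mm

T = A_s f_y = 6170 × 460 = 2838200 N = 2838.2 kN.
Setting C = 0.85 f'_c a b equal to T: a = 2838200/(0.85 × 50 × 395) = 169.066 mm.
With β₁ = 0.693, c = a/β₁ = 169.066/0.693 = 244.0 mm.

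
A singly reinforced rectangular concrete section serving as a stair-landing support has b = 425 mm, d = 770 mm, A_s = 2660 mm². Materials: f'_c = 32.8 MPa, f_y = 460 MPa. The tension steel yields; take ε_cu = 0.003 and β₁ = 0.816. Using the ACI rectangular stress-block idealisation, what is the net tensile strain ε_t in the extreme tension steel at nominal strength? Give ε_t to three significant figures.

a = A_s f_y/(0.85 f'_c b) = 103.27 mm.
β₁ = 0.816, so c = a/β₁ = 103.27/0.816 = 126.56 mm.
From the linear strain diagram with ε_cu = 0.003: ε_t = 0.003 (d − c)/c = 0.003 × (770 − 126.56)/126.56 = 0.0153.
Since ε_t ≥ 0.005, the section is tension-controlled.

ε_t ≈ 0.0153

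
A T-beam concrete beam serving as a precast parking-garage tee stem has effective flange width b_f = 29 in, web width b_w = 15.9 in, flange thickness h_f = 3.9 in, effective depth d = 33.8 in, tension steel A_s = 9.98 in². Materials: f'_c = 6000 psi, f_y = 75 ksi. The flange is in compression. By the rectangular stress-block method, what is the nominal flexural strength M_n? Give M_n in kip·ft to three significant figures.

M_n ≈ 1940 kip·ft

Tension: T = A_s f_y = 9.98 × 75 = 748.5 kips.
Try a within the flange: a = T/(0.85 f'_c b_f) = 748.5/(0.85 × 6 × 29) = 5.061 in.
a = 5.061 > h_f = 3.9 in: the block extends into the web. Split into flange-overhang and web parts.
C_f = 0.85 f'_c (b_f − b_w) h_f = 0.85 × 6 × (29 − 15.9) × 3.9 = 260.6 kips.
Remaining web compression depth: a_w = (T − C_f)/(0.85 f'_c b_w) = (748.5 − 260.6)/(0.85 × 6 × 15.9) = 6.017 in.
M_n = C_f(d − h_f/2) + (T − C_f)(d − a_w/2) = 260.6 × (33.8 − 1.95) + 487.9 × (33.8 − 3.0085) = 8300.1 + 15023.2 = 23323.3 kip·in.
M_n = 23323.3/12 = 1943.61 kip·ft.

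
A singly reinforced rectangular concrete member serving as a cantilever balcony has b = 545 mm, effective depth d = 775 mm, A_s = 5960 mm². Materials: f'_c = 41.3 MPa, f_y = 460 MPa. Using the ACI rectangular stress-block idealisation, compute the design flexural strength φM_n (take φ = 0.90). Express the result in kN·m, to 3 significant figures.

T = A_s f_y = 5960 × 460 = 2741600 N = 2741.6 kN.
From C = T: a = T/(0.85 f'_c b) = 2741600/(0.85 × 41.3 × 545) = 143.30 mm.
M_n = T(d − a/2) = 2741.6 kN × (775 − 71.65) mm = 1928.30 kN·m.
φM_n = 0.90 × 1928.30 = 1735.47 kN·m.

φM_n ≈ 1740 kN·m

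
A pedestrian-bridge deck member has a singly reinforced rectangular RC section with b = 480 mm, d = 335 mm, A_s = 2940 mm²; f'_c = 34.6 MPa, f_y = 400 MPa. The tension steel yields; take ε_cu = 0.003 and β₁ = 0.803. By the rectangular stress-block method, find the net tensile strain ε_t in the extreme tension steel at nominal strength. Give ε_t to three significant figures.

ε_t ≈ 0.00669

a = A_s f_y/(0.85 f'_c b) = 83.30 mm.
β₁ = 0.803, so c = a/β₁ = 83.30/0.803 = 103.74 mm.
From the linear strain diagram with ε_cu = 0.003: ε_t = 0.003 (d − c)/c = 0.003 × (335 − 103.74)/103.74 = 0.00669.
Since ε_t ≥ 0.005, the section is tension-controlled.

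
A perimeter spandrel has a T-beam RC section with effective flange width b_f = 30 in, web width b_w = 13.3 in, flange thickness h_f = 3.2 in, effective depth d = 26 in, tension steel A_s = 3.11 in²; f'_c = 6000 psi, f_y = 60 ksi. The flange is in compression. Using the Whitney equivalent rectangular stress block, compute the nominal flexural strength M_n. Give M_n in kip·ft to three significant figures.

M_n ≈ 395 kip·ft

Tension: T = A_s f_y = 3.11 × 60 = 186.6 kips.
Try a within the flange: a = T/(0.85 f'_c b_f) = 186.6/(0.85 × 6 × 30) = 1.220 in.
Since a = 1.220 ≤ h_f = 3.2 in, the stress block lies entirely in the flange; analyse as a rectangular beam of width b_f.
M_n = T(d − a/2) = 186.6 × (26 − 0.61) = 4737.8 kip·in.
M_n = 4737.8/12 = 394.82 kip·ft.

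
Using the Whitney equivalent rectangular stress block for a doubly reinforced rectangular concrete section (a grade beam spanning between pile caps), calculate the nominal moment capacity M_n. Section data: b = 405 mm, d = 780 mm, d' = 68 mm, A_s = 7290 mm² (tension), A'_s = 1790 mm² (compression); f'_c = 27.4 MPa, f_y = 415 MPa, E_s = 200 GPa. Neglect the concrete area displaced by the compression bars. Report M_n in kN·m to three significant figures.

M_n ≈ 2030 kN·m

Assume both tension and compression steel yield.
Net tension couple steel: A_s − A'_s = 5500 mm².
a = (A_s − A'_s) f_y / (0.85 f'_c b) = 2282500/(0.85 × 27.4 × 405) = 241.98 mm.
c = a/β₁ = 241.98/0.85 = 284.68 mm; ε'_s = 0.003(c − d')/c = 0.0023 ≥ f_y/E_s = 0.0021, so compression steel does yield.
M_n = (A_s − A'_s) f_y (d − a/2) + A'_s f_y (d − d') = [2282500 × (780 − 120.99) + 742850 × (780 − 68)] × 10⁻⁶ = 1504.19 + 528.91 = 2033.10 kN·m.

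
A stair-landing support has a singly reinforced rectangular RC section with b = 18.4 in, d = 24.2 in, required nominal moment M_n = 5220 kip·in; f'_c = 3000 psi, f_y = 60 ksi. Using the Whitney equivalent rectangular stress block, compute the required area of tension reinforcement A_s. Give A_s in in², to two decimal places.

From M_n = 0.85 f'_c a b (d − a/2):
a = d − √(d² − 2M_n/(0.85 f'_c b)) = 24.2 − √(24.2² − 2 × 5220/(0.85 × 3 × 18.4)) = 5.144 in.
A_s = 0.85 f'_c a b / f_y = 0.85 × 3 × 5.144 × 18.4 / 60 = 4.023 in².

A_s ≈ 4.02 in²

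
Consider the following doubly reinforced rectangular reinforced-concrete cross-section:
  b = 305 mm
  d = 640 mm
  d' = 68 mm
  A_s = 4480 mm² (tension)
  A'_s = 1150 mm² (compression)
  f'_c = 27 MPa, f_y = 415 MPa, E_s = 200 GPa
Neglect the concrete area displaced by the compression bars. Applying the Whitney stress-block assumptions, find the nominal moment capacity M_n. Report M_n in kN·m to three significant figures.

M_n ≈ 1020 kN·m

Assume both tension and compression steel yield.
Net tension couple steel: A_s − A'_s = 3330 mm².
a = (A_s − A'_s) f_y / (0.85 f'_c b) = 1381950/(0.85 × 27 × 305) = 197.43 mm.
c = a/β₁ = 197.43/0.85 = 232.27 mm; ε'_s = 0.003(c − d')/c = 0.0021 ≥ f_y/E_s = 0.0021, so compression steel does yield.
M_n = (A_s − A'_s) f_y (d − a/2) + A'_s f_y (d − d') = [1381950 × (640 − 98.715) + 477250 × (640 − 68)] × 10⁻⁶ = 748.03 + 272.99 = 1021.02 kN·m.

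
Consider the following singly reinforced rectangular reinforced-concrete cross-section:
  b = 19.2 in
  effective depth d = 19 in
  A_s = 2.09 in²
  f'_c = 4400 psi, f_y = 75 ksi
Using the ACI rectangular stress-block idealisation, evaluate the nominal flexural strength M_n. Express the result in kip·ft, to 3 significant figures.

T = A_s f_y = 2.09 × 75 = 156.75 kips.
a = T/(0.85 f'_c b) = 156.75/(0.85 × 4.4 × 19.2) = 2.183 in.
M_n = T(d − a/2) = 156.75 × (19 − 1.0915) = 2807.2 kip·in = 2807.2/12 = 233.93 kip·ft.

M_n ≈ 234 kip·ft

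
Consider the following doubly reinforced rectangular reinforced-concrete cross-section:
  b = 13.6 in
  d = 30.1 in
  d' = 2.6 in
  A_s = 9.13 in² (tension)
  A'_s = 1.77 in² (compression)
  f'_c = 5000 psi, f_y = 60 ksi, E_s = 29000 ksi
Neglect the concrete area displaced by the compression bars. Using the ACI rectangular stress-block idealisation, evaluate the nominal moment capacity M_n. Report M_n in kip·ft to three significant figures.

M_n ≈ 1210 kip·ft

Assume both steels yield.
a = (A_s − A'_s) f_y/(0.85 f'_c b) = (9.13 − 1.77) × 60/(0.85 × 5 × 13.6) = 7.640 in.
c = a/β₁ = 7.640/0.8 = 9.550 in; ε'_s = 0.003(c − d')/c = 0.0022 ≥ ε_y = 0.0021, so the compression steel yields.
M_n = (A_s − A'_s) f_y (d − a/2) + A'_s f_y (d − d') = 441.6 × (30.1 − 3.82) + 106.2 × (30.1 − 2.6) = 11605.2 + 2920.5 = 14525.7 kip·in = 14525.7/12 = 1210.48 kip·ft.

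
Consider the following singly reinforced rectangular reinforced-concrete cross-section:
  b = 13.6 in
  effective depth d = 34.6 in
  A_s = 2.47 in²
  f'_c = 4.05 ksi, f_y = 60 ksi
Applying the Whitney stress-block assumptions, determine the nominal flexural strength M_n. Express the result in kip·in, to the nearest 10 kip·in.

T = A_s f_y = 2.47 × 60 = 148.2 kips.
a = T/(0.85 f'_c b) = 148.2/(0.85 × 4.05 × 13.6) = 3.165 in.
M_n = T(d − a/2) = 148.2 × (34.6 − 1.5825) = 4893.2 kip·in.

M_n ≈ 4890 kip·in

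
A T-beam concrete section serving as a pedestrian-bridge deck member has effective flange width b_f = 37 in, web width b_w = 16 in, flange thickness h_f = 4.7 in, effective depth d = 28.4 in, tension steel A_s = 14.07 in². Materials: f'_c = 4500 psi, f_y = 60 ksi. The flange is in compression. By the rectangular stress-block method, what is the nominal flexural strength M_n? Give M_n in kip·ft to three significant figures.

Tension: T = A_s f_y = 14.07 × 60 = 844.2 kips.
Try a within the flange: a = T/(0.85 f'_c b_f) = 844.2/(0.85 × 4.5 × 37) = 5.965 in.
a = 5.965 > h_f = 4.7 in: the block extends into the web. Split into flange-overhang and web parts.
C_f = 0.85 f'_c (b_f − b_w) h_f = 0.85 × 4.5 × (37 − 16) × 4.7 = 377.5 kips.
Remaining web compression depth: a_w = (T − C_f)/(0.85 f'_c b_w) = (844.2 − 377.5)/(0.85 × 4.5 × 16) = 7.626 in.
M_n = C_f(d − h_f/2) + (T − C_f)(d − a_w/2) = 377.5 × (28.4 − 2.35) + 466.7 × (28.4 − 3.813) = 9833.9 + 11474.8 = 21308.7 kip·in.
M_n = 21308.7/12 = 1775.73 kip·ft.

M_n ≈ 1780 kip·ft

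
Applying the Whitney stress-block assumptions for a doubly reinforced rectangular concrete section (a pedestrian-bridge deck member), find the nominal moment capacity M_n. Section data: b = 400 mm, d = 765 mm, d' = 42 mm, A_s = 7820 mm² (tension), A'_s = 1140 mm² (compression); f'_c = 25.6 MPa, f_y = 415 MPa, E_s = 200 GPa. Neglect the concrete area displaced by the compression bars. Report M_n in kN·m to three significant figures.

M_n ≈ 2020 kN·m

Assume both tension and compression steel yield.
Net tension couple steel: A_s − A'_s = 6680 mm².
a = (A_s − A'_s) f_y / (0.85 f'_c b) = 2772200/(0.85 × 25.6 × 400) = 318.50 mm.
c = a/β₁ = 318.50/0.85 = 374.71 mm; ε'_s = 0.003(c − d')/c = 0.0027 ≥ f_y/E_s = 0.0021, so compression steel does yield.
M_n = (A_s − A'_s) f_y (d − a/2) + A'_s f_y (d − d') = [2772200 × (765 − 159.25) + 473100 × (765 − 42)] × 10⁻⁶ = 1679.26 + 342.05 = 2021.31 kN·m.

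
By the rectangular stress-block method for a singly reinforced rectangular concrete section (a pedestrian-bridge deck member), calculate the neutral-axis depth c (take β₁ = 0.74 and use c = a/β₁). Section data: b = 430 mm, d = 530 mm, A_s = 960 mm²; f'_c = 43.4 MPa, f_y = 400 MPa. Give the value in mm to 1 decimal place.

T = A_s f_y = 960 × 400 = 384000 N = 384 kN.
Setting C = 0.85 f'_c a b equal to T: a = 384000/(0.85 × 43.4 × 430) = 24.208 mm.
With β₁ = 0.74, c = a/β₁ = 24.208/0.74 = 32.7 mm.

c ≈ 32.7 mm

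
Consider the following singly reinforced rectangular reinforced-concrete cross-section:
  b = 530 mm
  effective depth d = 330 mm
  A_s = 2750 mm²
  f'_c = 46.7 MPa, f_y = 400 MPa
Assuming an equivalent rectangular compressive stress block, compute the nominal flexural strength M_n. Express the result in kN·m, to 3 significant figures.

M_n ≈ 334 kN·m

T = A_s f_y = 2750 × 400 = 1100000 N = 1100 kN.
From C = T: a = T/(0.85 f'_c b) = 1100000/(0.85 × 46.7 × 530) = 52.29 mm.
M_n = T(d − a/2) = 1100 kN × (330 − 26.145) mm = 334.24 kN·m.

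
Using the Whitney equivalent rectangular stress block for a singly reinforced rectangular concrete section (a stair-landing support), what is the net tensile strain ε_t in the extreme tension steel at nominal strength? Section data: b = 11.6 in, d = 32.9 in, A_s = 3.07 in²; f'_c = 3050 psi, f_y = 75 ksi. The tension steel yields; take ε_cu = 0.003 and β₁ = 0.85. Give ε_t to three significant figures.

ε_t ≈ 0.00796

a = A_s f_y/(0.85 f'_c b) = 7.656 in.
β₁ = 0.85, so c = a/β₁ = 7.656/0.85 = 9.007 in.
From the linear strain diagram with ε_cu = 0.003: ε_t = 0.003 (d − c)/c = 0.003 × (32.9 − 9.007)/9.007 = 0.00796.
Since ε_t ≥ 0.005, the section is tension-controlled.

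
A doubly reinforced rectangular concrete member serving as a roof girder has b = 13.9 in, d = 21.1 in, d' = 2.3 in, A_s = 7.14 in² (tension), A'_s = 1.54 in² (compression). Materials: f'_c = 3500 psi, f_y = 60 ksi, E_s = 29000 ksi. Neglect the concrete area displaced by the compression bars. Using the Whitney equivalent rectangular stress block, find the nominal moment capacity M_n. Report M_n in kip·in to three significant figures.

M_n ≈ 7460 kip·in

Assume both steels yield.
a = (A_s − A'_s) f_y/(0.85 f'_c b) = (7.14 − 1.54) × 60/(0.85 × 3.5 × 13.9) = 8.125 in.
c = a/β₁ = 8.125/0.85 = 9.559 in; ε'_s = 0.003(c − d')/c = 0.0023 ≥ ε_y = 0.0021, so the compression steel yields.
M_n = (A_s − A'_s) f_y (d − a/2) + A'_s f_y (d − d') = 336 × (21.1 − 4.0625) + 92.4 × (21.1 − 2.3) = 5724.6 + 1737.1 = 7461.7 kip·in.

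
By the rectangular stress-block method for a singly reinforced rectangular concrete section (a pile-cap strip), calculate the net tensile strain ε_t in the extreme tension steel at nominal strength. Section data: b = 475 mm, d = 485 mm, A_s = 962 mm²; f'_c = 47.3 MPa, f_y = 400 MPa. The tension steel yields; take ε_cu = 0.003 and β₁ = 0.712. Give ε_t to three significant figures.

a = A_s f_y/(0.85 f'_c b) = 20.15 mm.
β₁ = 0.712, so c = a/β₁ = 20.15/0.712 = 28.30 mm.
From the linear strain diagram with ε_cu = 0.003: ε_t = 0.003 (d − c)/c = 0.003 × (485 − 28.30)/28.30 = 0.0484.
Since ε_t ≥ 0.005, the section is tension-controlled.

ε_t ≈ 0.0484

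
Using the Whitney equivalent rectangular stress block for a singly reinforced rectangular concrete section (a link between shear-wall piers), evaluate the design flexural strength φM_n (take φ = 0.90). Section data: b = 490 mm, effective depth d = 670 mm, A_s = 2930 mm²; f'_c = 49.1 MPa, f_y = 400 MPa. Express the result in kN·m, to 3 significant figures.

φM_n ≈ 676 kN·m

T = A_s f_y = 2930 × 400 = 1172000 N = 1172 kN.
From C = T: a = T/(0.85 f'_c b) = 1172000/(0.85 × 49.1 × 490) = 57.31 mm.
M_n = T(d − a/2) = 1172 kN × (670 − 28.655) mm = 751.66 kN·m.
φM_n = 0.90 × 751.66 = 676.49 kN·m.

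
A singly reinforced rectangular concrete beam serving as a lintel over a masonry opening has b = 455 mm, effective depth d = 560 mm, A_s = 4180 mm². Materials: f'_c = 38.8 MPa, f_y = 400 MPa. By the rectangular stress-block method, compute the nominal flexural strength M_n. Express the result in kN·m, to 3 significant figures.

M_n ≈ 843 kN·m

T = A_s f_y = 4180 × 400 = 1672000 N = 1672 kN.
From C = T: a = T/(0.85 f'_c b) = 1672000/(0.85 × 38.8 × 455) = 111.42 mm.
M_n = T(d − a/2) = 1672 kN × (560 − 55.71) mm = 843.17 kN·m.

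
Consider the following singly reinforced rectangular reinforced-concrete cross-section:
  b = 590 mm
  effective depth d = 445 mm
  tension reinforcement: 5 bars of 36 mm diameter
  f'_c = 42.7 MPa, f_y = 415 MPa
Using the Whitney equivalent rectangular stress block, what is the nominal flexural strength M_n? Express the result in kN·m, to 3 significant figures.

A_s = 5 × 1018 = 5090 mm².
T = A_s f_y = 5090 × 415 = 2112350 N = 2112.35 kN.
From C = T: a = T/(0.85 f'_c b) = 2112350/(0.85 × 42.7 × 590) = 98.64 mm.
M_n = T(d − a/2) = 2112.35 kN × (445 − 49.32) mm = 835.81 kN·m.

M_n ≈ 836 kN·m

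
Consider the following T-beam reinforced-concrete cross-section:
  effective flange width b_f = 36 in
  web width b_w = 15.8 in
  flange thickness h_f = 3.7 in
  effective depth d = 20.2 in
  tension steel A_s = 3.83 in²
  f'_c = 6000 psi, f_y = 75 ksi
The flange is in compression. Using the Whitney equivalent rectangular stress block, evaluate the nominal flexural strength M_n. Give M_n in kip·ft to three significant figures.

M_n ≈ 465 kip·ft

Tension: T = A_s f_y = 3.83 × 75 = 287.25 kips.
Try a within the flange: a = T/(0.85 f'_c b_f) = 287.25/(0.85 × 6 × 36) = 1.565 in.
Since a = 1.565 ≤ h_f = 3.7 in, the stress block lies entirely in the flange; analyse as a rectangular beam of width b_f.
M_n = T(d − a/2) = 287.25 × (20.2 − 0.7825) = 5577.7 kip·in.
M_n = 5577.7/12 = 464.81 kip·ft.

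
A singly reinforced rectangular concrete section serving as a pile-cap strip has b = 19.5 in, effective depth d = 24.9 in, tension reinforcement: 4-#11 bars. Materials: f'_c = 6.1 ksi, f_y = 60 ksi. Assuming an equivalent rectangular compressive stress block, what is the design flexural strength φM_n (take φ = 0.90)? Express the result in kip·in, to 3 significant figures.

A_s = 4 × 1.56 = 6.24 in².
T = A_s f_y = 6.24 × 60 = 374.4 kips.
a = T/(0.85 f'_c b) = 374.4/(0.85 × 6.1 × 19.5) = 3.703 in.
M_n = T(d − a/2) = 374.4 × (24.9 − 1.8515) = 8629.4 kip·in.
φM_n = 0.90 × 8629.4 = 7766.5 kip·in.

φM_n ≈ 7770 kip·in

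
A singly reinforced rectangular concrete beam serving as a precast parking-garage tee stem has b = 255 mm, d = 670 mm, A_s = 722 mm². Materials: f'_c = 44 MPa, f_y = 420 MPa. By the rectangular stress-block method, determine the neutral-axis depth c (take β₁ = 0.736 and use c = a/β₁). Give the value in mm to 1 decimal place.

c ≈ 43.2 mm

T = A_s f_y = 722 × 420 = 303240 N = 303.24 kN.
Setting C = 0.85 f'_c a b equal to T: a = 303240/(0.85 × 44 × 255) = 31.796 mm.
With β₁ = 0.736, c = a/β₁ = 31.796/0.736 = 43.2 mm.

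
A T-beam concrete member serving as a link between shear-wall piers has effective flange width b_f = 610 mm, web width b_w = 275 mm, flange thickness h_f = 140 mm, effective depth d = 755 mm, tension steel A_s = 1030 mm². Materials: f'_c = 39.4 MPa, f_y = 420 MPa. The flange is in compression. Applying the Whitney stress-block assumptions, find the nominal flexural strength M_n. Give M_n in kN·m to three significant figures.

M_n ≈ 322 kN·m

Tension: T = A_s f_y = 1030 × 420 = 432600 N.
Try a within the flange: a = T/(0.85 f'_c b_f) = 432600/(0.85 × 39.4 × 610) = 21.18 mm.
Since a = 21.18 ≤ h_f = 140 mm, the stress block lies entirely in the flange; analyse as a rectangular beam of width b_f.
M_n = T(d − a/2) = 432600 × (755 − 10.59) = 322.03 × 10⁶ N·mm.
M_n = 322.03 kN·m.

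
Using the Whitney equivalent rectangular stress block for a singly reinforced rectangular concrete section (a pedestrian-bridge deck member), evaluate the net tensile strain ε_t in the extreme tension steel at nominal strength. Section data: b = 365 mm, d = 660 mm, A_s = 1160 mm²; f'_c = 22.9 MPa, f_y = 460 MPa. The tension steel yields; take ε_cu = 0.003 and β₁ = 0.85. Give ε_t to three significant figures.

a = A_s f_y/(0.85 f'_c b) = 75.10 mm.
β₁ = 0.85, so c = a/β₁ = 75.10/0.85 = 88.35 mm.
From the linear strain diagram with ε_cu = 0.003: ε_t = 0.003 (d − c)/c = 0.003 × (660 − 88.35)/88.35 = 0.0194.
Since ε_t ≥ 0.005, the section is tension-controlled.

ε_t ≈ 0.0194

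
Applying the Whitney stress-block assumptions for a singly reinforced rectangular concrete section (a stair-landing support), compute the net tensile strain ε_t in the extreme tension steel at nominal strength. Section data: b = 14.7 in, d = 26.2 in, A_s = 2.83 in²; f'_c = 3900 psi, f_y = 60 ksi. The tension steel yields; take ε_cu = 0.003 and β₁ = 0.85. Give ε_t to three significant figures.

a = A_s f_y/(0.85 f'_c b) = 3.484 in.
β₁ = 0.85, so c = a/β₁ = 3.484/0.85 = 4.099 in.
From the linear strain diagram with ε_cu = 0.003: ε_t = 0.003 (d − c)/c = 0.003 × (26.2 − 4.099)/4.099 = 0.0162.
Since ε_t ≥ 0.005, the section is tension-controlled.

ε_t ≈ 0.0162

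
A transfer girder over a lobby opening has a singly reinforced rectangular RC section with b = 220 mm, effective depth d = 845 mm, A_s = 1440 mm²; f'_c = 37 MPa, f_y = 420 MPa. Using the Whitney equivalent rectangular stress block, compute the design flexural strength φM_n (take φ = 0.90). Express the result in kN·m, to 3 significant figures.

φM_n ≈ 436 kN·m

T = A_s f_y = 1440 × 420 = 604800 N = 604.8 kN.
From C = T: a = T/(0.85 f'_c b) = 604800/(0.85 × 37 × 220) = 87.41 mm.
M_n = T(d − a/2) = 604.8 kN × (845 − 43.705) mm = 484.62 kN·m.
φM_n = 0.90 × 484.62 = 436.16 kN·m.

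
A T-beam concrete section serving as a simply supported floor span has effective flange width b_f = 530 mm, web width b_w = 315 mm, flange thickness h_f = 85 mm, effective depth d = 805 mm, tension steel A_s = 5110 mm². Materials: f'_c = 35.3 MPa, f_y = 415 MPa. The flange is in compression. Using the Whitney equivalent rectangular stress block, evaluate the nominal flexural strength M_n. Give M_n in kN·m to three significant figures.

M_n ≈ 1550 kN·m

Tension: T = A_s f_y = 5110 × 415 = 2120650 N.
Try a within the flange: a = T/(0.85 f'_c b_f) = 2120650/(0.85 × 35.3 × 530) = 133.35 mm.
a = 133.35 > h_f = 85 mm: the block extends into the web. Split into flange-overhang and web parts.
C_f = 0.85 f'_c (b_f − b_w) h_f = 0.85 × 35.3 × (530 − 315) × 85 = 548341 N.
Remaining web compression depth: a_w = (T − C_f)/(0.85 f'_c b_w) = (2120650 − 548341)/(0.85 × 35.3 × 315) = 166.35 mm.
M_n = C_f(d − h_f/2) + (T − C_f)(d − a_w/2) = 548341 × (805 − 42.5) + 1572309 × (805 − 83.175) = 418.11 + 1134.93 = 1553.04 × 10⁶ N·mm.
M_n = 1553.04 kN·m.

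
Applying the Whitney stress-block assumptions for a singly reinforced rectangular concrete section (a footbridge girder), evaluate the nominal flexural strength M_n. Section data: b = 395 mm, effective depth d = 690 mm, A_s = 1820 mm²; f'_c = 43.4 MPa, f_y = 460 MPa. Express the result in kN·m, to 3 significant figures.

M_n ≈ 554 kN·m

T = A_s f_y = 1820 × 460 = 837200 N = 837.2 kN.
From C = T: a = T/(0.85 f'_c b) = 837200/(0.85 × 43.4 × 395) = 57.45 mm.
M_n = T(d − a/2) = 837.2 kN × (690 − 28.725) mm = 553.62 kN·m.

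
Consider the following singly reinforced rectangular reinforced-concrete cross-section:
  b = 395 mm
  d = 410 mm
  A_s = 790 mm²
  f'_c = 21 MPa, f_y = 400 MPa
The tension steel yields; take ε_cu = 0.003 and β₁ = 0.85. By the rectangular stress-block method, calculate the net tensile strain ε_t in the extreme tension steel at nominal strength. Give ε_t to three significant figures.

ε_t ≈ 0.0203

a = A_s f_y/(0.85 f'_c b) = 44.82 mm.
β₁ = 0.85, so c = a/β₁ = 44.82/0.85 = 52.73 mm.
From the linear strain diagram with ε_cu = 0.003: ε_t = 0.003 (d − c)/c = 0.003 × (410 − 52.73)/52.73 = 0.0203.
Since ε_t ≥ 0.005, the section is tension-controlled.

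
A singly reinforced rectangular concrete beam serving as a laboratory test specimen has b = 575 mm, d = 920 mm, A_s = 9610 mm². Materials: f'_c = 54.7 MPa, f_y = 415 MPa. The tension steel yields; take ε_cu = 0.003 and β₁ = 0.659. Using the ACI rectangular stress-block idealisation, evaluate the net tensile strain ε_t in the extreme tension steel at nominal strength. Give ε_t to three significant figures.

a = A_s f_y/(0.85 f'_c b) = 149.18 mm.
β₁ = 0.659, so c = a/β₁ = 149.18/0.659 = 226.37 mm.
From the linear strain diagram with ε_cu = 0.003: ε_t = 0.003 (d − c)/c = 0.003 × (920 − 226.37)/226.37 = 0.00919.
Since ε_t ≥ 0.005, the section is tension-controlled.

ε_t ≈ 0.00919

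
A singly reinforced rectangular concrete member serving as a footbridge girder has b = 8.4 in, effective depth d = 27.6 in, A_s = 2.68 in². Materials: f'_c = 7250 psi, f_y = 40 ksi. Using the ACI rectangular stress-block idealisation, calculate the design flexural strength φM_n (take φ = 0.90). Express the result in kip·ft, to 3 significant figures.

T = A_s f_y = 2.68 × 40 = 107.2 kips.
a = T/(0.85 f'_c b) = 107.2/(0.85 × 7.25 × 8.4) = 2.071 in.
M_n = T(d − a/2) = 107.2 × (27.6 − 1.0355) = 2847.7 kip·in = 2847.7/12 = 237.31 kip·ft.
φM_n = 0.90 × 237.31 = 213.58 kip·ft.

φM_n ≈ 214 kip·ft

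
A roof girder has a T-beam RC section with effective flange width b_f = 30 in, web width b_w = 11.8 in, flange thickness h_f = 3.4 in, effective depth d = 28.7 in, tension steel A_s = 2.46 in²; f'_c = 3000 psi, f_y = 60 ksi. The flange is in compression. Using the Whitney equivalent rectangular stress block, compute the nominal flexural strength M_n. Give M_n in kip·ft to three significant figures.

Tension: T = A_s f_y = 2.46 × 60 = 147.6 kips.
Try a within the flange: a = T/(0.85 f'_c b_f) = 147.6/(0.85 × 3 × 30) = 1.929 in.
Since a = 1.929 ≤ h_f = 3.4 in, the stress block lies entirely in the flange; analyse as a rectangular beam of width b_f.
M_n = T(d − a/2) = 147.6 × (28.7 − 0.9645) = 4093.8 kip·in.
M_n = 4093.8/12 = 341.15 kip·ft.

M_n ≈ 341 kip·ft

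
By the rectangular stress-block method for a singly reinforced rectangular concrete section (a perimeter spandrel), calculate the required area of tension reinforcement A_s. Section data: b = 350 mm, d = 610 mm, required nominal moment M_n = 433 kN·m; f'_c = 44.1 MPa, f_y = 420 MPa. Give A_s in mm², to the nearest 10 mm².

A_s ≈ 1770 mm²

With M_n = 0.85 f'_c a b (d − a/2), solve the quadratic for a:
a = d − √(d² − 2M_n/(0.85 f'_c b)) = 610 − √(610² − 2 × 433×10⁶/(0.85 × 44.1 × 350)) = 56.74 mm.
A_s = 0.85 f'_c a b / f_y = 0.85 × 44.1 × 56.74 × 350 / 420 = 1772.4 mm².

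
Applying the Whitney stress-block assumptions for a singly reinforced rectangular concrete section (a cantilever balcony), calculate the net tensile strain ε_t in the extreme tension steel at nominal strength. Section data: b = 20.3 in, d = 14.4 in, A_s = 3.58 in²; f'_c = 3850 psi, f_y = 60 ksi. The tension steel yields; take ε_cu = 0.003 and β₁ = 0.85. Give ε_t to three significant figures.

ε_t ≈ 0.00836

a = A_s f_y/(0.85 f'_c b) = 3.233 in.
β₁ = 0.85, so c = a/β₁ = 3.233/0.85 = 3.804 in.
From the linear strain diagram with ε_cu = 0.003: ε_t = 0.003 (d − c)/c = 0.003 × (14.4 − 3.804)/3.804 = 0.00836.
Since ε_t ≥ 0.005, the section is tension-controlled.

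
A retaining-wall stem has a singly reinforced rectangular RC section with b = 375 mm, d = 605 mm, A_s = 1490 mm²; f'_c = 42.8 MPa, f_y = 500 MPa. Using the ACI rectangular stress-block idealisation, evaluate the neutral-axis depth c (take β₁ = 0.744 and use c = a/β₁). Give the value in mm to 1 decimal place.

c ≈ 73.4 mm

T = A_s f_y = 1490 × 500 = 745000 N = 745 kN.
Setting C = 0.85 f'_c a b equal to T: a = 745000/(0.85 × 42.8 × 375) = 54.609 mm.
With β₁ = 0.744, c = a/β₁ = 54.609/0.744 = 73.4 mm.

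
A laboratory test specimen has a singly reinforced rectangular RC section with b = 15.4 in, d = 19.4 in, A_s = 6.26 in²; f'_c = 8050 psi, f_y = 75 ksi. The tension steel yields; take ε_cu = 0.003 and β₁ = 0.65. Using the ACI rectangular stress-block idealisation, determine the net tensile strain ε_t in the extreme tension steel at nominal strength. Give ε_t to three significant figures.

ε_t ≈ 0.00549

a = A_s f_y/(0.85 f'_c b) = 4.456 in.
β₁ = 0.65, so c = a/β₁ = 4.456/0.65 = 6.855 in.
From the linear strain diagram with ε_cu = 0.003: ε_t = 0.003 (d − c)/c = 0.003 × (19.4 − 6.855)/6.855 = 0.00549.
Since ε_t ≥ 0.005, the section is tension-controlled.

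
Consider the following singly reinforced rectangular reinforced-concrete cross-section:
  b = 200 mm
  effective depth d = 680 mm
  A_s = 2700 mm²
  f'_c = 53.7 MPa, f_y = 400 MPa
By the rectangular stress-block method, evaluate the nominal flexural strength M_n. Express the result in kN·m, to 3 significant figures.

M_n ≈ 671 kN·m

T = A_s f_y = 2700 × 400 = 1080000 N = 1080 kN.
From C = T: a = T/(0.85 f'_c b) = 1080000/(0.85 × 53.7 × 200) = 118.30 mm.
M_n = T(d − a/2) = 1080 kN × (680 − 59.15) mm = 670.52 kN·m.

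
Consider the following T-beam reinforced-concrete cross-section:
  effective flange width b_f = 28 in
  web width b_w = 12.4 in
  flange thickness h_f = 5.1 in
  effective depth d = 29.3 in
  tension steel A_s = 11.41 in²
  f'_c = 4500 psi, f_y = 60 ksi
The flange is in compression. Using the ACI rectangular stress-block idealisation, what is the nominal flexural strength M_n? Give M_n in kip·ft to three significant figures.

Tension: T = A_s f_y = 11.41 × 60 = 684.6 kips.
Try a within the flange: a = T/(0.85 f'_c b_f) = 684.6/(0.85 × 4.5 × 28) = 6.392 in.
a = 6.392 > h_f = 5.1 in: the block extends into the web. Split into flange-overhang and web parts.
C_f = 0.85 f'_c (b_f − b_w) h_f = 0.85 × 4.5 × (28 − 12.4) × 5.1 = 304.3 kips.
Remaining web compression depth: a_w = (T − C_f)/(0.85 f'_c b_w) = (684.6 − 304.3)/(0.85 × 4.5 × 12.4) = 8.018 in.
M_n = C_f(d − h_f/2) + (T − C_f)(d − a_w/2) = 304.3 × (29.3 − 2.55) + 380.3 × (29.3 − 4.009) = 8140.0 + 9618.2 = 17758.2 kip·in.
M_n = 17758.2/12 = 1479.85 kip·ft.

M_n ≈ 1480 kip·ft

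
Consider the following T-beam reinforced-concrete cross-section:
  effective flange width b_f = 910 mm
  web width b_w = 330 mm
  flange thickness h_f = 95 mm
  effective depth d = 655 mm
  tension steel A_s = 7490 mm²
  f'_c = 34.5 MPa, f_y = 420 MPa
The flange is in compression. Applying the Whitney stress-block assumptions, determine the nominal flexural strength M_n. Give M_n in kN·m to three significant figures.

M_n ≈ 1860 kN·m

Tension: T = A_s f_y = 7490 × 420 = 3145800 N.
Try a within the flange: a = T/(0.85 f'_c b_f) = 3145800/(0.85 × 34.5 × 910) = 117.88 mm.
a = 117.88 > h_f = 95 mm: the block extends into the web. Split into flange-overhang and web parts.
C_f = 0.85 f'_c (b_f − b_w) h_f = 0.85 × 34.5 × (910 − 330) × 95 = 1615808 N.
Remaining web compression depth: a_w = (T − C_f)/(0.85 f'_c b_w) = (3145800 − 1615808)/(0.85 × 34.5 × 330) = 158.10 mm.
M_n = C_f(d − h_f/2) + (T − C_f)(d − a_w/2) = 1615808 × (655 − 47.5) + 1529992 × (655 − 79.05) = 981.60 + 881.20 = 1862.80 × 10⁶ N·mm.
M_n = 1862.80 kN·m.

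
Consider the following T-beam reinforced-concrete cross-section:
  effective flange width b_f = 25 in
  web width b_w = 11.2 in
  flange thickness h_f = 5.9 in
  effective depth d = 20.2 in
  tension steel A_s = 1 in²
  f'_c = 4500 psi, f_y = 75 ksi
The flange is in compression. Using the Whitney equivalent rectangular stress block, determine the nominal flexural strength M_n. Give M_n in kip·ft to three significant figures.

Tension: T = A_s f_y = 1 × 75 = 75 kips.
Try a within the flange: a = T/(0.85 f'_c b_f) = 75/(0.85 × 4.5 × 25) = 0.784 in.
Since a = 0.784 ≤ h_f = 5.9 in, the stress block lies entirely in the flange; analyse as a rectangular beam of width b_f.
M_n = T(d − a/2) = 75 × (20.2 − 0.392) = 1485.6 kip·in.
M_n = 1485.6/12 = 123.80 kip·ft.

M_n ≈ 124 kip·ft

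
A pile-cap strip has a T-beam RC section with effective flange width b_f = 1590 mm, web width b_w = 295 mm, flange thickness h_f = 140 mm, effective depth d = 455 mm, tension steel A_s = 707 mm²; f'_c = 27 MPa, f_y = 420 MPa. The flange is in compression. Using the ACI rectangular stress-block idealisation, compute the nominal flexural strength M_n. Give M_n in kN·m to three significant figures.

M_n ≈ 134 kN·m

Tension: T = A_s f_y = 707 × 420 = 296940 N.
Try a within the flange: a = T/(0.85 f'_c b_f) = 296940/(0.85 × 27 × 1590) = 8.14 mm.
Since a = 8.14 ≤ h_f = 140 mm, the stress block lies entirely in the flange; analyse as a rectangular beam of width b_f.
M_n = T(d − a/2) = 296940 × (455 − 4.07) = 133.90 × 10⁶ N·mm.
M_n = 133.90 kN·m.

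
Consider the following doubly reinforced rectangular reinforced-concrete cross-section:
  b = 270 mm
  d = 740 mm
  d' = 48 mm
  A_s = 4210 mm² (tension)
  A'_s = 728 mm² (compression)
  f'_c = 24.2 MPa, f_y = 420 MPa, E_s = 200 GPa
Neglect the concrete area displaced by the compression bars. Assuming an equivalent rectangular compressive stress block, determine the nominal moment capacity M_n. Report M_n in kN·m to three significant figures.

Assume both tension and compression steel yield.
Net tension couple steel: A_s − A'_s = 3482 mm².
a = (A_s − A'_s) f_y / (0.85 f'_c b) = 1462440/(0.85 × 24.2 × 270) = 263.32 mm.
c = a/β₁ = 263.32/0.85 = 309.79 mm; ε'_s = 0.003(c − d')/c = 0.0025 ≥ f_y/E_s = 0.0021, so compression steel does yield.
M_n = (A_s − A'_s) f_y (d − a/2) + A'_s f_y (d − d') = [1462440 × (740 − 131.66) + 305760 × (740 − 48)] × 10⁻⁶ = 889.66 + 211.59 = 1101.25 kN·m.

M_n ≈ 1100 kN·m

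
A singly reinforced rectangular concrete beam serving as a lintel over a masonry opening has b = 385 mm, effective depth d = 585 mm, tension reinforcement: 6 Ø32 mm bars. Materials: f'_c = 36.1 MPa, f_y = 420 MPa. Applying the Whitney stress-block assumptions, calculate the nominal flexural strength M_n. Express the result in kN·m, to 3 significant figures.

A_s = 6 × 804 = 4824 mm².
T = A_s f_y = 4824 × 420 = 2026080 N = 2026.08 kN.
From C = T: a = T/(0.85 f'_c b) = 2026080/(0.85 × 36.1 × 385) = 171.50 mm.
M_n = T(d − a/2) = 2026.08 kN × (585 − 85.75) mm = 1011.52 kN·m.

M_n ≈ 1010 kN·m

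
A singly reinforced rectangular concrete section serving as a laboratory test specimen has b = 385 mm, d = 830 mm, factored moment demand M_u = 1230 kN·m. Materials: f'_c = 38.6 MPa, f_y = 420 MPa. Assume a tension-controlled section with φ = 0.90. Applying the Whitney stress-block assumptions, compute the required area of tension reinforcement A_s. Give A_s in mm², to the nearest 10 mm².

A_s ≈ 4290 mm²

M_n = M_u/φ = 1230/0.90 = 1366.67 kN·m.
With M_n = 0.85 f'_c a b (d − a/2), solve the quadratic for a:
a = d − √(d² − 2M_n/(0.85 f'_c b)) = 830 − √(830² − 2 × 1366.67×10⁶/(0.85 × 38.6 × 385)) = 142.60 mm.
A_s = 0.85 f'_c a b / f_y = 0.85 × 38.6 × 142.60 × 385 / 420 = 4288.8 mm².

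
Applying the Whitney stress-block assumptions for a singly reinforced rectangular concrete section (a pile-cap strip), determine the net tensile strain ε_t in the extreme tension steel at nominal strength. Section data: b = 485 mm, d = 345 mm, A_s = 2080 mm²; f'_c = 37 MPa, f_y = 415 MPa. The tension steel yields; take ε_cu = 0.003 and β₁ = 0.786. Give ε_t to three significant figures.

a = A_s f_y/(0.85 f'_c b) = 56.59 mm.
β₁ = 0.786, so c = a/β₁ = 56.59/0.786 = 72.00 mm.
From the linear strain diagram with ε_cu = 0.003: ε_t = 0.003 (d − c)/c = 0.003 × (345 − 72.00)/72.00 = 0.0114.
Since ε_t ≥ 0.005, the section is tension-controlled.

ε_t ≈ 0.0114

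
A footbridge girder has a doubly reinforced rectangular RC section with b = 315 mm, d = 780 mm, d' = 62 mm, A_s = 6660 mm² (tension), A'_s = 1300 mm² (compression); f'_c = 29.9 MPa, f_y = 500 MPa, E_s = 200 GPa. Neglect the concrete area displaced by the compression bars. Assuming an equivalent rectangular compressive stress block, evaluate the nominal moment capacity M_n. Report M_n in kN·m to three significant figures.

M_n ≈ 2110 kN·m

Assume both tension and compression steel yield.
Net tension couple steel: A_s − A'_s = 5360 mm².
a = (A_s − A'_s) f_y / (0.85 f'_c b) = 2680000/(0.85 × 29.9 × 315) = 334.76 mm.
c = a/β₁ = 334.76/0.836 = 400.43 mm; ε'_s = 0.003(c − d')/c = 0.0025 ≥ f_y/E_s = 0.0025, so compression steel does yield.
M_n = (A_s − A'_s) f_y (d − a/2) + A'_s f_y (d − d') = [2680000 × (780 − 167.38) + 650000 × (780 − 62)] × 10⁻⁶ = 1641.82 + 466.70 = 2108.52 kN·m.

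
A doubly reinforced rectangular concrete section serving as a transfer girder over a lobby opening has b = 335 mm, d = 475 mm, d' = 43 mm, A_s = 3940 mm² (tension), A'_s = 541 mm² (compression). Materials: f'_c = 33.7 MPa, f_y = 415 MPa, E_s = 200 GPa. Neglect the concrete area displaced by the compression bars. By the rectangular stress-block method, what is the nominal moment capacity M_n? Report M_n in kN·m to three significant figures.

Assume both tension and compression steel yield.
Net tension couple steel: A_s − A'_s = 3399 mm².
a = (A_s − A'_s) f_y / (0.85 f'_c b) = 1410585/(0.85 × 33.7 × 335) = 147.00 mm.
c = a/β₁ = 147.00/0.809 = 181.71 mm; ε'_s = 0.003(c − d')/c = 0.0023 ≥ f_y/E_s = 0.0021, so compression steel does yield.
M_n = (A_s − A'_s) f_y (d − a/2) + A'_s f_y (d − d') = [1410585 × (475 − 73.5) + 224515 × (475 − 43)] × 10⁻⁶ = 566.35 + 96.99 = 663.34 kN·m.

M_n ≈ 663 kN·m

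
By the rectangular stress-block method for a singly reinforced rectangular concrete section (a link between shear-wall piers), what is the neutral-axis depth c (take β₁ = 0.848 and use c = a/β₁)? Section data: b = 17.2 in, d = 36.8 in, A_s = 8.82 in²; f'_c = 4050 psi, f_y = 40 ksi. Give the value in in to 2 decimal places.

c ≈ 7.03 in

T = A_s f_y = 8.82 × 40 = 352.8 kips.
a = T/(0.85 f'_c b) = 352.8/(0.85 × 4.05 × 17.2) = 5.9584 in.
With β₁ = 0.848, c = a/β₁ = 5.9584/0.848 = 7.03 in.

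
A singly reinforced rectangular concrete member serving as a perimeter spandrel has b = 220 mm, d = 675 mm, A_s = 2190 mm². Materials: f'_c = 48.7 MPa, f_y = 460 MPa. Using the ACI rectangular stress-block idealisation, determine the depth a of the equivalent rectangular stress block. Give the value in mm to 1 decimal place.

T = A_s f_y = 2190 × 460 = 1007400 N = 1007.4 kN.
Setting C = 0.85 f'_c a b equal to T: a = 1007400/(0.85 × 48.7 × 220) = 110.6 mm.

a ≈ 110.6 mm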